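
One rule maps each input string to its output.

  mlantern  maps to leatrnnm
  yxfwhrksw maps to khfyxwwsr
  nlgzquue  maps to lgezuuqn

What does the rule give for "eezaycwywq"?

ecazyywwqe

The pattern: sort the characters into reverse alphabetical order, then move the last 3 characters to the front (rotate right by 3).
Applying both steps to "eezaycwywq": "zyywwqeeca", then "ecazyywwqe".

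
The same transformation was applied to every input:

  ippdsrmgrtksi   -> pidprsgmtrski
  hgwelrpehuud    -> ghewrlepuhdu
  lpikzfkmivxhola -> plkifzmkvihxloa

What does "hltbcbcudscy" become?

lhbtbcucsdyc

The transformation: swap each adjacent pair of characters (1↔2, 3↔4, ...).
Doing the same to "hltbcbcudscy": "lhbtbcucsdyc".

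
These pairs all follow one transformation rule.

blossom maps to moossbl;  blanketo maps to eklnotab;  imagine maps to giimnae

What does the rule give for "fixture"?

irtuxef

The rule is to sort the characters into alphabetical order, then move the first 2 characters to the end (rotate left by 2).
Starting from "fixture": after the first operation, "efirtux"; after the second, "irtuxef".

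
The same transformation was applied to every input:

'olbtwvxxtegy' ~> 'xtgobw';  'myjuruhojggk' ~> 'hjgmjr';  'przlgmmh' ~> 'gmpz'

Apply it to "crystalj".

The pattern: keep every other character starting from the first (positions 1st, 3rd, 5th, ...), then swap the front and back halves of the string.
"crystalj" → "cytl" → "tlcy".

tlcy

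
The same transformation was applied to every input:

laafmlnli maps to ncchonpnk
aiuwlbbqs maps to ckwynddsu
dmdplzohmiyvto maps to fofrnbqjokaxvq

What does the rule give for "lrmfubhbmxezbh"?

Rule — shift every letter 2 places forward in the alphabet (wrapping around).
"lrmfubhbmxezbh" → "ntohwdjdozgbdj".

ntohwdjdozgbdj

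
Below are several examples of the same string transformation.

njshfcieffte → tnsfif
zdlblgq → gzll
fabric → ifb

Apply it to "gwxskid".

The rule is to move the last 2 characters to the front (rotate right by 2), then keep every other character starting from the first (positions 1st, 3rd, 5th, ...).
Applying both steps to "gwxskid": "idgwxsk", then "igxk".

igxk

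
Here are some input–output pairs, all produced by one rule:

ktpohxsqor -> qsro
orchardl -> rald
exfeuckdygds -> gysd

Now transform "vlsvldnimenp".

Rule — swap each adjacent pair of characters (1↔2, 3↔4, ...), then keep only the last 4 characters.
On "vlsvldnimenp": the first step gives "lvvsdlinempn", and the second then gives "empn".

empn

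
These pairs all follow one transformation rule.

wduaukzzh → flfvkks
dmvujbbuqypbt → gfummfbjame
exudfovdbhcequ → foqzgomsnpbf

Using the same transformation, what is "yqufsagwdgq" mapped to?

fqdlrhorb

The transformation: delete the first 2 characters, then shift every letter 11 places forward in the alphabet (wrapping around).
"yqufsagwdgq" → "ufsagwdgq" → "fqdlrhorb".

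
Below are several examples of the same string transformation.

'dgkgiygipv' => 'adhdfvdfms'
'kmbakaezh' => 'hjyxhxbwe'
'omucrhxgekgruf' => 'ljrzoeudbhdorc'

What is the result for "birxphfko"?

yfoumechl

What's happening: shift every letter 3 places backward in the alphabet (wrapping around).
Doing the same to "birxphfko": "yfoumechl".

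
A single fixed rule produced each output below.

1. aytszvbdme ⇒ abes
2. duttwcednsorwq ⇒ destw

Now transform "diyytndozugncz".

cdduy

What's happening: keep one character in every 3, starting at position 1 (positions 1st, 4th, 7th, ...), then sort the characters into alphabetical order.
Working it through for "diyytndozugncz": intermediate "dyduc", final "cdduy".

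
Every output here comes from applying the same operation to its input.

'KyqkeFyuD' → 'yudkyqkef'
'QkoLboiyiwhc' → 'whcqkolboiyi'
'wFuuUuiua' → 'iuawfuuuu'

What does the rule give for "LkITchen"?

henlkitc

What's happening: move the last 3 characters to the front (rotate right by 3), then convert every letter to lowercase.
Applying both steps to "LkITchen": "henLkITc", then "henlkitc".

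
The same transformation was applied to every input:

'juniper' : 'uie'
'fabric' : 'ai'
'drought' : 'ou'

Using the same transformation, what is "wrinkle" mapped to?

ie

The pattern: keep only the vowels.
So "wrinkle" becomes "ie".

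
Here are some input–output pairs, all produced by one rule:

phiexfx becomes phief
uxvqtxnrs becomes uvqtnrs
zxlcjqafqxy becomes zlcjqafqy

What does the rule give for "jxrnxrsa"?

Rule — remove every "x".
"jxrnxrsa" → "jrnrsa".

jrnrsa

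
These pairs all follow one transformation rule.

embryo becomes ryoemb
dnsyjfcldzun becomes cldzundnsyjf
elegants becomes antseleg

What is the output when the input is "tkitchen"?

chentkit

Looking at the pairs, the operation is to swap the front and back halves of the string.
For "tkitchen" the result is "chentkit".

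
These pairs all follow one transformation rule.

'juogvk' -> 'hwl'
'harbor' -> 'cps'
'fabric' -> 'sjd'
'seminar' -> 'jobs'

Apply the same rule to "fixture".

The rule is to delete the first 3 characters, then shift every letter 1 place forward in the alphabet (wrapping around).
"fixture" → "ture" → "uvsf".

uvsf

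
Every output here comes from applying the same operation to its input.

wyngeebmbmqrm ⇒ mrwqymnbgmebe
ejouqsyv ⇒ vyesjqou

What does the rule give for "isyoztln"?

In each case the input is transformed by: move the last character to the front, then take characters alternately from the front and the back (1st, last, 2nd, 2nd-last, ...).
Starting from "isyoztln": after the first operation, "nisyoztl"; after the second, "nlitszyo".

nlitszyo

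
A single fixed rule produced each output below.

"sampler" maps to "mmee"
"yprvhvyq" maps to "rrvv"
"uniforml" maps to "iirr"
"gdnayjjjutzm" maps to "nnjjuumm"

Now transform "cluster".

Each output is the input with this applied: keep one character in every 3, starting at position 3 (positions 3rd, 6th, 9th, ...), then double every character.
Starting from "cluster": after the first operation, "ue"; after the second, "uuee".
(Check on "sampler": → "me" → "mmee" ✓)

uuee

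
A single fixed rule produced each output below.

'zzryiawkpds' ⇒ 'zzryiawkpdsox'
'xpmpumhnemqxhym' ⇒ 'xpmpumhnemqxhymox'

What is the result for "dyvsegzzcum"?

What's happening: append "ox".
"dyvsegzzcum" → "dyvsegzzcumox".

dyvsegzzcumox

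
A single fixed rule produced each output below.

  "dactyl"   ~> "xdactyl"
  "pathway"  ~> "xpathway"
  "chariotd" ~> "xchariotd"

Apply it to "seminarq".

xseminarq

What's happening: prepend "x".
For "seminarq" the result is "xseminarq".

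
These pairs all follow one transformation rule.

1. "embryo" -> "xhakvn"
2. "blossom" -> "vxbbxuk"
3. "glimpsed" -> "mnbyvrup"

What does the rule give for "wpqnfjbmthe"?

nqcvksowzyf

The transformation: reverse the string, then shift every letter 9 places forward in the alphabet (wrapping around).
For "wpqnfjbmthe" the result is "nqcvksowzyf".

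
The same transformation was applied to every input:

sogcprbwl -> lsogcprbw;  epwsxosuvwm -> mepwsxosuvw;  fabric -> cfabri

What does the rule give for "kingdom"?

mkingdo

Each output is the input with this applied: move the last character to the front.
"kingdom" → "mkingdo".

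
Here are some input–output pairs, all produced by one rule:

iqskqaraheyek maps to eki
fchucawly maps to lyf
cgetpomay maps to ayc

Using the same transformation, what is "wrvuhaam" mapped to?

What's happening: move the first character to the end, then keep only the last 3 characters.
Working it through for "wrvuhaam": intermediate "rvuhaamw", final "amw".

amw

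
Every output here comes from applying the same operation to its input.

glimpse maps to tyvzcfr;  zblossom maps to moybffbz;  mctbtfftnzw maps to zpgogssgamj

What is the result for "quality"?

dhnyvgl

Each output is the input with this applied: shift every letter 13 places forward in the alphabet (wrapping around) — i.e. ROT13.
For "quality" the result is "dhnyvgl".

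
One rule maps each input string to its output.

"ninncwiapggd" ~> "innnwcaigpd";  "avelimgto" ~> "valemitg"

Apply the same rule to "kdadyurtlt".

Rule — swap each adjacent pair of characters (1↔2, 3↔4, ...), then delete the last character.
For "kdadyurtlt", step one produces "dkdauytrtl"; step two turns that into "dkdauytrt".
(Check on "ninncwiapggd": → "innnwcaigpdg" → "innnwcaigpd" ✓)

dkdauytrt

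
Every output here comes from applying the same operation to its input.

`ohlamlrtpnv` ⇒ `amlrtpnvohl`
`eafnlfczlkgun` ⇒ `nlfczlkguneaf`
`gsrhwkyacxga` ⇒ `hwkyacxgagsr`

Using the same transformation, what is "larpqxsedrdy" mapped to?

pqxsedrdylar

Rule — move the first 3 characters to the end (rotate left by 3).
So "larpqxsedrdy" becomes "pqxsedrdylar".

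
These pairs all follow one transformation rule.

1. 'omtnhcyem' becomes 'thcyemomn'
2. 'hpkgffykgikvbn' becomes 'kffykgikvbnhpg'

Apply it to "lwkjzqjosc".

What's happening: move the first 3 characters to the end (rotate left by 3), then swap the first and last characters.
Working it through for "lwkjzqjosc": intermediate "jzqjosclwk", final "kzqjosclwj".

kzqjosclwj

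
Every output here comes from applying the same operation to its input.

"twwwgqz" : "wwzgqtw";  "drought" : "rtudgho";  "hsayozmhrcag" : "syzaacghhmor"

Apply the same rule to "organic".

The pattern: sort the characters into alphabetical order, then move the last 3 characters to the front (rotate right by 3).
"organic" → "acginor" → "noracgi".

noracgi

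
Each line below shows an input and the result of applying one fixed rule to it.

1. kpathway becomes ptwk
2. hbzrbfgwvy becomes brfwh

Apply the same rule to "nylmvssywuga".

The pattern: swap the first and last characters, then keep every other character starting from the second (positions 2nd, 4th, 6th, ...).
Starting from "nylmvssywuga": after the first operation, "aylmvssywugn"; after the second, "ymsyun".

ymsyun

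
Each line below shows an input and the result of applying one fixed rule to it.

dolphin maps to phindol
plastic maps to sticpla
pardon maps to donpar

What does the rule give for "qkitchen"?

tchenqki

Looking at the pairs, the operation is to move the first 3 characters to the end (rotate left by 3).
On "qkitchen" that produces "tchenqki".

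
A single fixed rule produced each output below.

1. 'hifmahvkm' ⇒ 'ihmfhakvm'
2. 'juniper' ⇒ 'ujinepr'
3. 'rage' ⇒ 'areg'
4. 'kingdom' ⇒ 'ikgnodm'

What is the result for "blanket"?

lbnaekt

The rule is to swap each adjacent pair of characters (1↔2, 3↔4, ...).
On "blanket" that produces "lbnaekt".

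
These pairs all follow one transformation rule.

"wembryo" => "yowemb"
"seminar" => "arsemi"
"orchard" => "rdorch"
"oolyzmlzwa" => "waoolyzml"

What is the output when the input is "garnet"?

etgar

Looking at the pairs, the operation is to move the last 2 characters to the front (rotate right by 2), then delete the last character.
Starting from "garnet": after the first operation, "etgarn"; after the second, "etgar".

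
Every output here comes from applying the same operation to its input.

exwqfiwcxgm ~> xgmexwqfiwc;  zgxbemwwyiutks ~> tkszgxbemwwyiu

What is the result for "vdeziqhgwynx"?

ynxvdeziqhgw

What's happening: move the last 3 characters to the front (rotate right by 3).
For "vdeziqhgwynx" the result is "ynxvdeziqhgw".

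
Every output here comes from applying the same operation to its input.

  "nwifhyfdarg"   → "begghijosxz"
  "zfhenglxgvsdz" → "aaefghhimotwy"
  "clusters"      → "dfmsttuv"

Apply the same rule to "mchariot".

bdijnpsu

Each output is the input with this applied: shift every letter 1 place forward in the alphabet (wrapping around), then sort the characters into alphabetical order.
For "mchariot", step one produces "ndibsjpu"; step two turns that into "bdijnpsu".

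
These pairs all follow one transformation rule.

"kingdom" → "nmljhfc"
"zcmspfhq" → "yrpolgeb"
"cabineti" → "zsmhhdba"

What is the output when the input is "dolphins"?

ronmkhgc

In each case the input is transformed by: shift every letter 1 place backward in the alphabet (wrapping around), then sort the characters into reverse alphabetical order.
On "dolphins" that produces "ronmkhgc".
(Check on "cabineti": → "bzahmdsh" → "zsmhhdba" ✓)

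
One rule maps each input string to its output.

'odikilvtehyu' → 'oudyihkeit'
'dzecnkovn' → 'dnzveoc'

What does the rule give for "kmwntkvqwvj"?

Looking at the pairs, the operation is to take characters alternately from the front and the back (1st, last, 2nd, 2nd-last, ...), then delete the last 2 characters.
So "kmwntkvqwvj" becomes "kjmvwwnqt".

kjmvwwnqt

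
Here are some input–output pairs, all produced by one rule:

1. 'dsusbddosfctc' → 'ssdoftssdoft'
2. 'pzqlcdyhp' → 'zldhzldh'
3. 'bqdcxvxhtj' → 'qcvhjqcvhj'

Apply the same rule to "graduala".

Looking at the pairs, the operation is to keep every other character starting from the second (positions 2nd, 4th, 6th, ...), then write the whole string twice.
Working it through for "graduala": intermediate "rdaa", final "rdaardaa".

rdaardaa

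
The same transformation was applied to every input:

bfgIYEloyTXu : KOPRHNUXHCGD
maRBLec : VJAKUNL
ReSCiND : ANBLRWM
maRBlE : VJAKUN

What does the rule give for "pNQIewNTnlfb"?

In each case the input is transformed by: shift every letter 9 places forward in the alphabet (wrapping around), then convert every letter to uppercase.
For "pNQIewNTnlfb" the result is "YWZRNFWCWUOK".

YWZRNFWCWUOK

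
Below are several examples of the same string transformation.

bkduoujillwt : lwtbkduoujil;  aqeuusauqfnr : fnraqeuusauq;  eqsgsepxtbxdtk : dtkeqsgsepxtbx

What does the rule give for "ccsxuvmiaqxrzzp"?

In each case the input is transformed by: move the last 3 characters to the front (rotate right by 3).
Applying that to "ccsxuvmiaqxrzzp" gives "zzpccsxuvmiaqxr".

zzpccsxuvmiaqxr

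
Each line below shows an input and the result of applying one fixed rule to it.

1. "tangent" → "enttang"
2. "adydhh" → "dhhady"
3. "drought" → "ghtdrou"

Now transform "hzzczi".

czihzz

The rule is to move the last 3 characters to the front (rotate right by 3).
So "hzzczi" becomes "czihzz".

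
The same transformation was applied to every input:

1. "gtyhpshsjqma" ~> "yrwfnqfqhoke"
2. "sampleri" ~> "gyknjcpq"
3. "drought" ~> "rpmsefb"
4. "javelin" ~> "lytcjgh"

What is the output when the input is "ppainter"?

pnyglrcn

Rule — shift every letter 2 places backward in the alphabet (wrapping around), then swap the first and last characters.
Working it through for "ppainter": intermediate "nnyglrcp", final "pnyglrcn".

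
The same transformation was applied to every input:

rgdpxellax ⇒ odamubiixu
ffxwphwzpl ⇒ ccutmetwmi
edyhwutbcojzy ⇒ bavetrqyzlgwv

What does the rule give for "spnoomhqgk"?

What's happening: shift every letter 3 places backward in the alphabet (wrapping around).
"spnoomhqgk" → "pmklljendh".

pmklljendh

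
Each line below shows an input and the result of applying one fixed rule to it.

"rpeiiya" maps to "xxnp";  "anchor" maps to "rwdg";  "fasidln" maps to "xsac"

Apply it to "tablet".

qati

The rule is to shift every letter 11 places backward in the alphabet (wrapping around), then keep only the last 4 characters.
Working it through for "tablet": intermediate "ipqati", final "qati".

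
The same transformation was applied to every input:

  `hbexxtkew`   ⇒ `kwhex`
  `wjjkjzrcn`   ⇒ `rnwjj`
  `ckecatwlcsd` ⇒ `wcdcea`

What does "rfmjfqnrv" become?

nvrmf

The transformation: keep every other character starting from the first (positions 1st, 3rd, 5th, ...), then move the first 3 characters to the end (rotate left by 3).
On "rfmjfqnrv": the first step gives "rmfnv", and the second then gives "nvrmf".
(Check on "wjjkjzrcn": → "wjjrn" → "rnwjj" ✓)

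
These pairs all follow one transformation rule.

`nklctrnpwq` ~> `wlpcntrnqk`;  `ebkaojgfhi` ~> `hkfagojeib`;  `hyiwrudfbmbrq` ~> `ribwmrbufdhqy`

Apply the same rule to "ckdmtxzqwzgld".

What's happening: take characters alternately from the front and the back (1st, last, 2nd, 2nd-last, ...), then move the first 3 characters to the end (rotate left by 3).
So "ckdmtxzqwzgld" becomes "ldgmztwxqzcdk".

ldgmztwxqzcdk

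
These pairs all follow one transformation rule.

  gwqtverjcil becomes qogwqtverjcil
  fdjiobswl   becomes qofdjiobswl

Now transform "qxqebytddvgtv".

qoqxqebytddvgtv

The rule is to prepend "qo".
"qxqebytddvgtv" → "qoqxqebytddvgtv".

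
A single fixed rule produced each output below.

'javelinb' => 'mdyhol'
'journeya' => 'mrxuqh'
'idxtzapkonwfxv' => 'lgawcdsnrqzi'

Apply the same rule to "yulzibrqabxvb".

bxocleutdea

The rule is to shift every letter 3 places forward in the alphabet (wrapping around), then delete the last 2 characters.
Working it through for "yulzibrqabxvb": intermediate "bxocleutdeaye", final "bxocleutdea".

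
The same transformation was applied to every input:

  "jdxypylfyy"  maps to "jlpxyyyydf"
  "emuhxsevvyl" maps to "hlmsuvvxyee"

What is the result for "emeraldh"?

eehlmrad

The pattern: sort the characters into alphabetical order, then move the first 2 characters to the end (rotate left by 2).
Working it through for "emeraldh": intermediate "adeehlmr", final "eehlmrad".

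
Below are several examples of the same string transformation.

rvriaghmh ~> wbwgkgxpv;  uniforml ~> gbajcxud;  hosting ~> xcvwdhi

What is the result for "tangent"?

tciipcv

The rule is to move the last 3 characters to the front (rotate right by 3), then shift every letter 11 places backward in the alphabet (wrapping around).
"tangent" → "enttang" → "tciipcv".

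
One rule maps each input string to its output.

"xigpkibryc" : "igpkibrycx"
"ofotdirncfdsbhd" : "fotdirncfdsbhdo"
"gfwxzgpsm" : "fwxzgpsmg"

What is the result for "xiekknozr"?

In each case the input is transformed by: move the first character to the end.
Applying that to "xiekknozr" gives "iekknozrx".

iekknozrx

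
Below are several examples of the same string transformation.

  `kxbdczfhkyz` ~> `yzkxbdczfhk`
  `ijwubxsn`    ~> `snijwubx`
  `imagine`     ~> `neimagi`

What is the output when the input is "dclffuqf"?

Looking at the pairs, the operation is to move the last 2 characters to the front (rotate right by 2).
Doing the same to "dclffuqf": "qfdclffu".

qfdclffu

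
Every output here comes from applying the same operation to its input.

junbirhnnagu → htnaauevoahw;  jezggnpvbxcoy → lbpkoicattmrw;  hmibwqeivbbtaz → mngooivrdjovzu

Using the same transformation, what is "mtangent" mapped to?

gartangz

The rule is to shift every letter 13 places forward in the alphabet (wrapping around) — i.e. ROT13, then reverse the string.
On "mtangent": the first step gives "zgnatrag", and the second then gives "gartangz".
(Check on "hmibwqeivbbtaz": → "uzvojdrvioognm" → "mngooivrdjovzu" ✓)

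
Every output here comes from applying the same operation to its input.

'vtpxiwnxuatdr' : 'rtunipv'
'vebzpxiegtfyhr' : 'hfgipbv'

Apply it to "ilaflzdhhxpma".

aphdlai

The pattern: keep every other character starting from the first (positions 1st, 3rd, 5th, ...), then reverse the string.
On "ilaflzdhhxpma": the first step gives "ialdhpa", and the second then gives "aphdlai".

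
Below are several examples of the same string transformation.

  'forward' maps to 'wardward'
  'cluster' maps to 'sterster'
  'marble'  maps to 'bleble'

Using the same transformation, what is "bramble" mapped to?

Rule — delete the first 3 characters, then write the whole string twice.
On "bramble" that produces "mblemble".
(Check on "marble": → "ble" → "bleble" ✓)

mblemble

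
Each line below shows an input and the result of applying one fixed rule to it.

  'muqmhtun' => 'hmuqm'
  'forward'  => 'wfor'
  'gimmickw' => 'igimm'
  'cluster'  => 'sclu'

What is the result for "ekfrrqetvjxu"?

Looking at the pairs, the operation is to delete the last 3 characters, then move the last character to the front.
Starting from "ekfrrqetvjxu": after the first operation, "ekfrrqetv"; after the second, "vekfrrqet".

vekfrrqet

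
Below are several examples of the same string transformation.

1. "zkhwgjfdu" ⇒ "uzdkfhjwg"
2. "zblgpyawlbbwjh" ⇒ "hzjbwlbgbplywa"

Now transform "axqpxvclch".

The rule is to reverse the string, then take characters alternately from the front and the back (1st, last, 2nd, 2nd-last, ...).
"axqpxvclch" → "hacxlqcpvx".

hacxlqcpvx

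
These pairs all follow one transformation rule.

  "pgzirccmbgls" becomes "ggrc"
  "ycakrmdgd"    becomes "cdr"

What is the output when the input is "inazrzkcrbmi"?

nbrk

The pattern: take characters alternately from the front and the back (1st, last, 2nd, 2nd-last, ...), then keep one character in every 3, starting at position 3 (positions 3rd, 6th, 9th, ...).
Applying both steps to "inazrzkcrbmi": "iinmabzrrczk", then "nbrk".
(Check on "pgzirccmbgls": → "psglzgibrmcc" → "ggrc" ✓)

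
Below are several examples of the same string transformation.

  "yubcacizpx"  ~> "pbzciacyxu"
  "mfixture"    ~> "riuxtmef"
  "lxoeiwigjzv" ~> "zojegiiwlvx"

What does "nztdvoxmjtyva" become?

The rule is to take characters alternately from the front and the back (1st, last, 2nd, 2nd-last, ...), then move the first 3 characters to the end (rotate left by 3).
For "nztdvoxmjtyva", step one produces "nazvtydtvjomx"; step two turns that into "vtydtvjomxnaz".
(Check on "mfixture": → "mefriuxt" → "riuxtmef" ✓)

vtydtvjomxnaz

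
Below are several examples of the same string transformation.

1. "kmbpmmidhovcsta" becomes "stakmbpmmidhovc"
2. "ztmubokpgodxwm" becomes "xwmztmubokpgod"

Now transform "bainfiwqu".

wqubainfi

In each case the input is transformed by: move the last 3 characters to the front (rotate right by 3).
Applying that to "bainfiwqu" gives "wqubainfi".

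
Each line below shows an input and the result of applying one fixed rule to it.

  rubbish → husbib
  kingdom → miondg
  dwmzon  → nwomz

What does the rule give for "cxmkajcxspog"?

The rule is to take characters alternately from the front and the back (1st, last, 2nd, 2nd-last, ...), then delete the first character.
"cxmkajcxspog" → "cgxompksaxjc" → "gxompksaxjc".

gxompksaxjc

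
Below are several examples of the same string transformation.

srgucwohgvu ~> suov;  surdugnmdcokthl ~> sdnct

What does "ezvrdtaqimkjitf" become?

Rule — keep one character in every 3, starting at position 1 (positions 1st, 4th, 7th, ...).
For "ezvrdtaqimkjitf" the result is "erami".

erami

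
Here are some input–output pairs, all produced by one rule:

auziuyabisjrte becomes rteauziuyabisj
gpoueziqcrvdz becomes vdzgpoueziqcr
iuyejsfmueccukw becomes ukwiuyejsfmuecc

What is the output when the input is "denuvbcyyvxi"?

The transformation: move the last 3 characters to the front (rotate right by 3).
Applying that to "denuvbcyyvxi" gives "vxidenuvbcyy".

vxidenuvbcyy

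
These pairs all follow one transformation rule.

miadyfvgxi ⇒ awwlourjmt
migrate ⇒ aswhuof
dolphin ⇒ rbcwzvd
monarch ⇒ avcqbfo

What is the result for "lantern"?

zbofbsh

The rule is to take characters alternately from the front and the back (1st, last, 2nd, 2nd-last, ...), then shift every letter 12 places backward in the alphabet (wrapping around).
Working it through for "lantern": intermediate "lnarnet", final "zbofbsh".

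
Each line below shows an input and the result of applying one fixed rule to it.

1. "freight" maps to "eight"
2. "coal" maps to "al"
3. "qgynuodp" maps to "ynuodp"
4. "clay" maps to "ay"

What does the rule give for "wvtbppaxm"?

In each case the input is transformed by: delete the first 2 characters.
On "wvtbppaxm" that produces "tbppaxm".

tbppaxm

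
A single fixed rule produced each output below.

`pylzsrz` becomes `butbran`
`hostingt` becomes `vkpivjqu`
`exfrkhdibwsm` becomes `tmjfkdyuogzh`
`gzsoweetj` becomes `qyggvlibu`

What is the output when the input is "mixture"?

vwtgokz

The transformation: shift every letter 2 places forward in the alphabet (wrapping around), then move the first 3 characters to the end (rotate left by 3).
Working it through for "mixture": intermediate "okzvwtg", final "vwtgokz".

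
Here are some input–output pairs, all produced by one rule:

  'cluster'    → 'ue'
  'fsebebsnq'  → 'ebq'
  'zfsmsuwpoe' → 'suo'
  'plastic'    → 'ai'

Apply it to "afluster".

What's happening: keep one character in every 3, starting at position 3 (positions 3rd, 6th, 9th, ...).
"afluster" → "lt".

lt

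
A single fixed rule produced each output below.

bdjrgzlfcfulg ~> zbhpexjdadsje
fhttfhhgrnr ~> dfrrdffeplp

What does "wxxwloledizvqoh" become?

uvvujmjcbgxtomf

Looking at the pairs, the operation is to shift every letter 2 places backward in the alphabet (wrapping around).
Applying that to "wxxwloledizvqoh" gives "uvvujmjcbgxtomf".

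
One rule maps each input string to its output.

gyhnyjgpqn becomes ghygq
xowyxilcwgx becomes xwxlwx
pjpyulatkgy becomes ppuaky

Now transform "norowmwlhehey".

nrwwhhy

The transformation: keep every other character starting from the first (positions 1st, 3rd, 5th, ...).
For "norowmwlhehey" the result is "nrwwhhy".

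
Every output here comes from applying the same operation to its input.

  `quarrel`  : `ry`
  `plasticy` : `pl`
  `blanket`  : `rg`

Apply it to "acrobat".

ng

Rule — shift every letter 13 places forward in the alphabet (wrapping around) — i.e. ROT13, then keep only the last 2 characters.
"acrobat" → "npebong" → "ng".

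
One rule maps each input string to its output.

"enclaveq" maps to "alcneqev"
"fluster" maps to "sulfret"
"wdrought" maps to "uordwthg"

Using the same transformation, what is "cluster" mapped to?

sulcret

The rule is to move the last 3 characters to the front (rotate right by 3), then reverse the string.
Applying both steps to "cluster": "terclus", then "sulcret".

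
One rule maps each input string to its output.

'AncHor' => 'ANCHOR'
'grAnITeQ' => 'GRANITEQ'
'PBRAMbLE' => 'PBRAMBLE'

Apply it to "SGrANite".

Looking at the pairs, the operation is to convert every letter to uppercase.
For "SGrANite" the result is "SGRANITE".

SGRANITE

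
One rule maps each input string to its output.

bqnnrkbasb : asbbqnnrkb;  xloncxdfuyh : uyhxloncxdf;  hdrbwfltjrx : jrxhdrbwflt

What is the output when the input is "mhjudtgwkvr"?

The rule is to move the last 3 characters to the front (rotate right by 3).
So "mhjudtgwkvr" becomes "kvrmhjudtgw".

kvrmhjudtgw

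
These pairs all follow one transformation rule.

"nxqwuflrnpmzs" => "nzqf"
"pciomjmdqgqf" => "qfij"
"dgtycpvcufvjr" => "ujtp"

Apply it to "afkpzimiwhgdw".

wdki

The rule is to keep one character in every 3, starting at position 3 (positions 3rd, 6th, 9th, ...), then move the last 2 characters to the front (rotate right by 2).
On "afkpzimiwhgdw": the first step gives "kiwd", and the second then gives "wdki".
(Check on "nxqwuflrnpmzs": → "qfnz" → "nzqf" ✓)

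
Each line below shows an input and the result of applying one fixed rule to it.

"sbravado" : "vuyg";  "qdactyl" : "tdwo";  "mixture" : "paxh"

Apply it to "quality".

The pattern: shift every letter 3 places forward in the alphabet (wrapping around), then keep every other character starting from the first (positions 1st, 3rd, 5th, ...).
"quality" → "tdlb".

tdlb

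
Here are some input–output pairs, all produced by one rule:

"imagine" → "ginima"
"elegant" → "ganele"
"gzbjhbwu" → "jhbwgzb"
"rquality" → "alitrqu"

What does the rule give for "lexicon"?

The rule is to delete the last character, then move the first 3 characters to the end (rotate left by 3).
Applying both steps to "lexicon": "lexico", then "icolex".

icolex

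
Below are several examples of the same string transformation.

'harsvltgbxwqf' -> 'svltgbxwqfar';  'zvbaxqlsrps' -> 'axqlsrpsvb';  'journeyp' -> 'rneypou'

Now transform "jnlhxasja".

In each case the input is transformed by: delete the first character, then move the first 2 characters to the end (rotate left by 2).
For "jnlhxasja", step one produces "nlhxasja"; step two turns that into "hxasjanl".

hxasjanl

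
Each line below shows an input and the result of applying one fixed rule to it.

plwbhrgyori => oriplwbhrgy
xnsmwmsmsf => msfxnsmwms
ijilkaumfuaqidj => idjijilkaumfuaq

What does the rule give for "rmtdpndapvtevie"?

viermtdpndapvte

The pattern: move the last 3 characters to the front (rotate right by 3).
Doing the same to "rmtdpndapvtevie": "viermtdpndapvte".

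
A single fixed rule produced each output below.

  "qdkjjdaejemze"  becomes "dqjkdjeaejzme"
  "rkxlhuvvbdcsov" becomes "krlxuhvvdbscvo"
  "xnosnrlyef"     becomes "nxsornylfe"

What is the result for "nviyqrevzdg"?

vnyirqvedzg

Rule — swap each adjacent pair of characters (1↔2, 3↔4, ...).
Applying that to "nviyqrevzdg" gives "vnyirqvedzg".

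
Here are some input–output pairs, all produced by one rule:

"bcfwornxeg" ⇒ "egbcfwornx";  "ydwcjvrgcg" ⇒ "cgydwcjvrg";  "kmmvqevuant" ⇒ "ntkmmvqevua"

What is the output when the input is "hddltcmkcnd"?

Rule — move the last 2 characters to the front (rotate right by 2).
For "hddltcmkcnd" the result is "ndhddltcmkc".

ndhddltcmkc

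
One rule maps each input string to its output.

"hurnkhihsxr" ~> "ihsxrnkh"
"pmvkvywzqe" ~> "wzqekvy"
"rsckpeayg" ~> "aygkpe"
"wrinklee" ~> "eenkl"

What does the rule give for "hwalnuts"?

tslnu

Each output is the input with this applied: delete the first 3 characters, then move the first 3 characters to the end (rotate left by 3).
For "hwalnuts", step one produces "lnuts"; step two turns that into "tslnu".
(Check on "pmvkvywzqe": → "kvywzqe" → "wzqekvy" ✓)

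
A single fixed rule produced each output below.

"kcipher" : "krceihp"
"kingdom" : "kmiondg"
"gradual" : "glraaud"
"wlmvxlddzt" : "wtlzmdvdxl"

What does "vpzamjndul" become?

Looking at the pairs, the operation is to take characters alternately from the front and the back (1st, last, 2nd, 2nd-last, ...).
Doing the same to "vpzamjndul": "vlpuzdanmj".

vlpuzdanmj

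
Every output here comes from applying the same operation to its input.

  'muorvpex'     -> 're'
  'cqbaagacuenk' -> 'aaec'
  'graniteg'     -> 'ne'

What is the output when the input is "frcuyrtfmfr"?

utf

The transformation: move the first character to the end, then keep one character in every 3, starting at position 3 (positions 3rd, 6th, 9th, ...).
Working it through for "frcuyrtfmfr": intermediate "rcuyrtfmfrf", final "utf".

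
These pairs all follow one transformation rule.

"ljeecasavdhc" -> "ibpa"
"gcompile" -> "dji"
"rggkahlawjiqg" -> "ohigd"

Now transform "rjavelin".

In each case the input is transformed by: keep one character in every 3, starting at position 1 (positions 1st, 4th, 7th, ...), then shift every letter 3 places backward in the alphabet (wrapping around).
On "rjavelin": the first step gives "rvi", and the second then gives "osf".

osf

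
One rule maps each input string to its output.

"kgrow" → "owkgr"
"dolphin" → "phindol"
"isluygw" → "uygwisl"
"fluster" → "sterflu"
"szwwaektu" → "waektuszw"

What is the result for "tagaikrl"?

aikrltag

The rule is to move the first 3 characters to the end (rotate left by 3).
Applying that to "tagaikrl" gives "aikrltag".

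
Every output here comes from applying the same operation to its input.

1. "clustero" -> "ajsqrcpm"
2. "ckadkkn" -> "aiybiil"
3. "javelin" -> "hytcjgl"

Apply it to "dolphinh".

bmjnfglf

The transformation: shift every letter 2 places backward in the alphabet (wrapping around).
"dolphinh" → "bmjnfglf".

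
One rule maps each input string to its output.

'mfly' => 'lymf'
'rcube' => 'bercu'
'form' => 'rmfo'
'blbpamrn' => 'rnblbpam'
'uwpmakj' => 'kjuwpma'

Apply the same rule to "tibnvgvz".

vztibnvg

The rule is to move the last 2 characters to the front (rotate right by 2).
On "tibnvgvz" that produces "vztibnvg".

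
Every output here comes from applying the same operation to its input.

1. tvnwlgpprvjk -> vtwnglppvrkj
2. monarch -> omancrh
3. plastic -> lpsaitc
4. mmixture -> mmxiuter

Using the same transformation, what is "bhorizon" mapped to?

What's happening: swap each adjacent pair of characters (1↔2, 3↔4, ...).
So "bhorizon" becomes "hbrozino".

hbrozino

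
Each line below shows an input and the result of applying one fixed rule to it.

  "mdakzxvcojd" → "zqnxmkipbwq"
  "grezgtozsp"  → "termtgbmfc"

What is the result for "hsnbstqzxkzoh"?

Each output is the input with this applied: shift every letter 13 places forward in the alphabet (wrapping around) — i.e. ROT13.
Applying that to "hsnbstqzxkzoh" gives "ufaofgdmkxmbu".

ufaofgdmkxmbu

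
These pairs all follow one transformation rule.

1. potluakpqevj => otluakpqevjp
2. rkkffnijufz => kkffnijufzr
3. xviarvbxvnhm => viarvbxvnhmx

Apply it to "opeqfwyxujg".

What's happening: move the first character to the end.
On "opeqfwyxujg" that produces "peqfwyxujgo".

peqfwyxujgo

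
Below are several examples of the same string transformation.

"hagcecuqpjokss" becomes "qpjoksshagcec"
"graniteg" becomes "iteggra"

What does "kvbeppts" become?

pptskvb

Looking at the pairs, the operation is to swap the front and back halves of the string, then delete the last character.
Starting from "kvbeppts": after the first operation, "pptskvbe"; after the second, "pptskvb".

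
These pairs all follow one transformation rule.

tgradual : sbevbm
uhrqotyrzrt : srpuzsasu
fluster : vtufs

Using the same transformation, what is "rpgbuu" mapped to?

hcvv

The transformation: delete the first 2 characters, then shift every letter 1 place forward in the alphabet (wrapping around).
"rpgbuu" → "gbuu" → "hcvv".
(Check on "fluster": → "uster" → "vtufs" ✓)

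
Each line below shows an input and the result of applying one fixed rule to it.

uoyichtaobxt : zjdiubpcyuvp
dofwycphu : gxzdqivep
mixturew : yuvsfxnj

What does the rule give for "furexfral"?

The transformation: move the first 2 characters to the end (rotate left by 2), then shift every letter 1 place forward in the alphabet (wrapping around).
Working it through for "furexfral": intermediate "rexfralfu", final "sfygsbmgv".

sfygsbmgv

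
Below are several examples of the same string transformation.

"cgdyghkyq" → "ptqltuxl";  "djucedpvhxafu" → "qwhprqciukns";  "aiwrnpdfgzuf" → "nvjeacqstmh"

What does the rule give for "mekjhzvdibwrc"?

In each case the input is transformed by: shift every letter 13 places forward in the alphabet (wrapping around) — i.e. ROT13, then delete the last character.
For "mekjhzvdibwrc", step one produces "zrxwumiqvojep"; step two turns that into "zrxwumiqvoje".

zrxwumiqvoje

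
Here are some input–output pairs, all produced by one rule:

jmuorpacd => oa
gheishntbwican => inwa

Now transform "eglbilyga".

by

What's happening: delete the first 2 characters, then keep one character in every 3, starting at position 2 (positions 2nd, 5th, 8th, ...).
Working it through for "eglbilyga": intermediate "lbilyga", final "by".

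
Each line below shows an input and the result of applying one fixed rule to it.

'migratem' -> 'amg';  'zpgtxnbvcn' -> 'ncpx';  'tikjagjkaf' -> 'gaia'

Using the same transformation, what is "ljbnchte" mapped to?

The transformation: swap the front and back halves of the string, then keep one character in every 3, starting at position 1 (positions 1st, 4th, 7th, ...).
On "ljbnchte" that produces "ceb".

ceb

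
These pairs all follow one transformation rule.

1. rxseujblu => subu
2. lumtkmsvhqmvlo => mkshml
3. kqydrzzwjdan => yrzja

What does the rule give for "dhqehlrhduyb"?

Each output is the input with this applied: keep every other character starting from the first (positions 1st, 3rd, 5th, ...), then delete the first character.
For "dhqehlrhduyb", step one produces "dqhrdy"; step two turns that into "qhrdy".

qhrdy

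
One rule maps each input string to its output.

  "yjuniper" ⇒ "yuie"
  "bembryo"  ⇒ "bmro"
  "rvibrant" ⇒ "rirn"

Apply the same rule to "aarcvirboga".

arvroa

Looking at the pairs, the operation is to keep every other character starting from the first (positions 1st, 3rd, 5th, ...).
So "aarcvirboga" becomes "arvroa".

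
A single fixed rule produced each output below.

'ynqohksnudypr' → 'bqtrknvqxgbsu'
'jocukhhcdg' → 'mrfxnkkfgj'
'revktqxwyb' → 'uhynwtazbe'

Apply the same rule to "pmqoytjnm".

The pattern: shift every letter 3 places forward in the alphabet (wrapping around).
Doing the same to "pmqoytjnm": "sptrbwmqp".

sptrbwmqp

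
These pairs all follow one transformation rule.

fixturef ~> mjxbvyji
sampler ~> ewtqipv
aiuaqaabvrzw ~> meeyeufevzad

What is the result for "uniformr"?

ryjmvsvq

Looking at the pairs, the operation is to swap each adjacent pair of characters (1↔2, 3↔4, ...), then shift every letter 4 places forward in the alphabet (wrapping around).
On "uniformr": the first step gives "nufirorm", and the second then gives "ryjmvsvq".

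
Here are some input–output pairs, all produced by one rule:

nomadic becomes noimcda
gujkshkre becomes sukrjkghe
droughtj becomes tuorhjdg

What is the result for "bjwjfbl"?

lwjjbfb

Each output is the input with this applied: sort the characters into reverse alphabetical order, then swap each adjacent pair of characters (1↔2, 3↔4, ...).
So "bjwjfbl" becomes "lwjjbfb".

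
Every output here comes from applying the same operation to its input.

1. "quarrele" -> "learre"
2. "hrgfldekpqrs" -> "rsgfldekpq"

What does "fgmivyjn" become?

jnmivy

The pattern: delete the first 2 characters, then move the last 2 characters to the front (rotate right by 2).
Working it through for "fgmivyjn": intermediate "mivyjn", final "jnmivy".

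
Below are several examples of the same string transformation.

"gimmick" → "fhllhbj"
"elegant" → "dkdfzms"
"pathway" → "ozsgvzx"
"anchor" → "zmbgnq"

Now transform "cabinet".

The transformation: shift every letter 1 place backward in the alphabet (wrapping around).
So "cabinet" becomes "bzahmds".

bzahmds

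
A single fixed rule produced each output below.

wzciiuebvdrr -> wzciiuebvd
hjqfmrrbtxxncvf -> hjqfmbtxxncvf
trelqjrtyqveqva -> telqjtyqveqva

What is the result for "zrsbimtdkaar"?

In each case the input is transformed by: remove every "r".
Doing the same to "zrsbimtdkaar": "zsbimtdkaa".

zsbimtdkaa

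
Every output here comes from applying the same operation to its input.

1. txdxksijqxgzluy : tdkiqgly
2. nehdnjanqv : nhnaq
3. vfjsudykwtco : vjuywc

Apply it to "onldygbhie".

The transformation: keep every other character starting from the first (positions 1st, 3rd, 5th, ...).
"onldygbhie" → "olybi".

olybi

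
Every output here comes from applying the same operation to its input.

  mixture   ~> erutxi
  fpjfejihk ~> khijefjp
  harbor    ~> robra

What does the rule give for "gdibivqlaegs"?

sgealqvibid

Each output is the input with this applied: delete the first character, then reverse the string.
Applying that to "gdibivqlaegs" gives "sgealqvibid".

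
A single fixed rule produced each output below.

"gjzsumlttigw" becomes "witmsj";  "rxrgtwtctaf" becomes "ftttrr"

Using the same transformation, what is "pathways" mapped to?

saha

The pattern: reverse the string, then keep every other character starting from the first (positions 1st, 3rd, 5th, ...).
Working it through for "pathways": intermediate "syawhtap", final "saha".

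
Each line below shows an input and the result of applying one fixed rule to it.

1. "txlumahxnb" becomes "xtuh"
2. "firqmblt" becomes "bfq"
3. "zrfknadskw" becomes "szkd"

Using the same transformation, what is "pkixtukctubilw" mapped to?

ipxku

Rule — move the last 3 characters to the front (rotate right by 3), then keep one character in every 3, starting at position 1 (positions 1st, 4th, 7th, ...).
Applying that to "pkixtukctubilw" gives "ipxku".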